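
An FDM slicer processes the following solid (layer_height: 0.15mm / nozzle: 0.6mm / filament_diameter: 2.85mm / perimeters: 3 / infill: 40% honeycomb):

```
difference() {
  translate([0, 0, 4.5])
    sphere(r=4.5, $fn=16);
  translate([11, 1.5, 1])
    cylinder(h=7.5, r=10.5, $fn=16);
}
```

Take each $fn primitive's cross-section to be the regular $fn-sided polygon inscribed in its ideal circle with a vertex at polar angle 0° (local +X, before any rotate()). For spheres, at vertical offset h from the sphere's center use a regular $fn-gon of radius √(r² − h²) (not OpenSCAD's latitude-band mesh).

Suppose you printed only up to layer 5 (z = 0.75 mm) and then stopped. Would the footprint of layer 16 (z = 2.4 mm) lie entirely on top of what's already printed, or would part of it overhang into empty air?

part overhangs

Compare the two slices. At z = 0.75: the r=4.5 sphere contributes a regular 16-gon of circumradius √(4.5²−3.75²) = 2.487 (area = (16/2)·2.487²·sin(360°/16) = 18.94 mm²); the cylinder at (11, 1.5) does not reach this height (z outside [1, 8.5]); Taking the first minus the rest: none of the subtracted shapes is present at this height, so the r=4.5 sphere is unchanged — area = 18.94 mm². At z = 2.4: the sphere: section is a regular 16-gon, circumradius = √(r²−h²) = √(4.5²−2.1²) = 3.980 (area = (16/2)·3.980²·sin(360°/16) = 48.49 mm²); the r=10.5 cylinder at (11, 1.5) gives a regular 16-gon of circumradius 10.5 (constant along its height) (area = (16/2)·10.500²·sin(360°/16) = 337.53 mm²); Taking the first minus the rest: starting from the r=4.5 sphere (48.49 mm²), the r=10.5 cylinder at (11, 1.5) partially overlaps it — only the 16.76 mm² overlap (of its 337.53 mm²) is removed, clipping the outline — area = 31.73 mm². Checking containment: at z = 2.4 the cross-section extends beyond the z = 0.75 cross-section by about 18.32 mm².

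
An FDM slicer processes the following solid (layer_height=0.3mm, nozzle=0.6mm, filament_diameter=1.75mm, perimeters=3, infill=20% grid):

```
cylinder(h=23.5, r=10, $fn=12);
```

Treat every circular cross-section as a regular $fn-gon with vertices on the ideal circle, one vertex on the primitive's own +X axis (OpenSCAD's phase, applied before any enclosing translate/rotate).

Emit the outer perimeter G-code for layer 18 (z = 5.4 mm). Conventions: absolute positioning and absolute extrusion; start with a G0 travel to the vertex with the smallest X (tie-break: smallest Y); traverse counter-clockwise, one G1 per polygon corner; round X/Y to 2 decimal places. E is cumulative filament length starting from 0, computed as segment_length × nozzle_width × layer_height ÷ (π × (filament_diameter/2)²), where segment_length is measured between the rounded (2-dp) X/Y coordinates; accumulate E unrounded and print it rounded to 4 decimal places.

G0 X-10.00 Y0.00 Z5.40
G1 X-8.66 Y-5.00 E0.3874
G1 X-5.00 Y-8.66 E0.7747
G1 X0.00 Y-10.00 E1.1621
G1 X5.00 Y-8.66 E1.5495
G1 X8.66 Y-5.00 E1.9368
G1 X10.00 Y0.00 E2.3242
G1 X8.66 Y5.00 E2.7116
G1 X5.00 Y8.66 E3.0990
G1 X0.00 Y10.00 E3.4863
G1 X-5.00 Y8.66 E3.8737
G1 X-8.66 Y5.00 E4.2611
G1 X-10.00 Y0.00 E4.6484

At z = 5.4 mm: the r=10 cylinder contributes a regular 12-gon of circumradius 10. The outline is a single polygon with 12 vertices. Extrusion per mm of travel: 0.6 × 0.3 / (π × 0.875²) = 0.074835. Accumulating E over each segment gives final E = 4.6484.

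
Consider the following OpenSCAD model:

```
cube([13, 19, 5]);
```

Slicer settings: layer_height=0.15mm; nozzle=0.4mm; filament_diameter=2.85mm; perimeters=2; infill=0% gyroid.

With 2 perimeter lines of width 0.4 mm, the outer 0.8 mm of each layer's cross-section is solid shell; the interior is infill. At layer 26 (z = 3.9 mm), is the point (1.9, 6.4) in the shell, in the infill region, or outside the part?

At z = 3.9 mm: the cube (footprint 13×19) is included at this height. Overall, the cross-section is a single solid region. The nearest boundary edge runs (0.00, 19.00)→(0.00, 0.00); distance from the point to it = 1.90 mm. The point is inside the cross-section and 1.90 mm from the nearest boundary — more than the 0.8 mm shell width (2 × 0.4), so it's in the infill interior.

infill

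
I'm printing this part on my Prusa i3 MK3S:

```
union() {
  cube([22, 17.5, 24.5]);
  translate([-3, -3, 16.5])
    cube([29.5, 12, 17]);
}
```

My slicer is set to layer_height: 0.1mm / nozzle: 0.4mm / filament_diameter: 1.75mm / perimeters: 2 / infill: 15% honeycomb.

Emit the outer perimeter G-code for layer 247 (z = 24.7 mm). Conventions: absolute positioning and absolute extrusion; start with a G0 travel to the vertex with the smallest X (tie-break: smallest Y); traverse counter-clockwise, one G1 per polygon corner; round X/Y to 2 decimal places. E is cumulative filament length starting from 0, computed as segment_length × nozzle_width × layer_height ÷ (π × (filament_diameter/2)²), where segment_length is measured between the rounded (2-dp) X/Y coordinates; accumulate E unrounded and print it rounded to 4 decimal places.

At z = 24.7 mm: the cube does not reach this height (z outside [0, 24.5]); the 29.5×12 cube at (-3, -3) contributes its full rectangle; Combining (union): only the 29.5×12 cube at (-3, -3) is present, so the union is just that shape — 1 connected region. The outline is a single polygon with 4 vertices. Extrusion per mm of travel: 0.4 × 0.1 / (π × 0.875²) = 0.016630. Accumulating E over each segment gives final E = 1.3803.

G0 X-3.00 Y-3.00 Z24.70
G1 X26.50 Y-3.00 E0.4906
G1 X26.50 Y9.00 E0.6901
G1 X-3.00 Y9.00 E1.1807
G1 X-3.00 Y-3.00 E1.3803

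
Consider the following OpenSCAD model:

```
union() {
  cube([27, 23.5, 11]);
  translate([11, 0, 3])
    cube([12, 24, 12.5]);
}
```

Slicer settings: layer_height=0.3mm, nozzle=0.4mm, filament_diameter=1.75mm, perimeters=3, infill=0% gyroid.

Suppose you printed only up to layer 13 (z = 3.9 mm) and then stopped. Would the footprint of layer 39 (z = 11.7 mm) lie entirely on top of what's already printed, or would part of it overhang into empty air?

entirely on top

Compare the two slices. At z = 3.9: the cube is present — its section is the full 27×23.5 rectangle (area 634.50 mm²); the 12×24 cube at (11, 0) contributes its full rectangle (area 288.00 mm²); Taking the union: the regions partially overlap — summed areas 922.50 mm² minus the doubly-counted overlap 282.00 mm² gives 640.50 mm² — area = 640.50 mm². At z = 11.7: the cube is absent (z outside [0, 11]); the cube at (11, 0) (footprint 12×24) is included at this height (area 288.00 mm²); Merging all regions: only the 12×24 cube at (11, 0) is present, so the union is just that shape — area = 288.00 mm². Checking containment: the cross-section at z = 11.7 is a subset of the cross-section at z = 3.9.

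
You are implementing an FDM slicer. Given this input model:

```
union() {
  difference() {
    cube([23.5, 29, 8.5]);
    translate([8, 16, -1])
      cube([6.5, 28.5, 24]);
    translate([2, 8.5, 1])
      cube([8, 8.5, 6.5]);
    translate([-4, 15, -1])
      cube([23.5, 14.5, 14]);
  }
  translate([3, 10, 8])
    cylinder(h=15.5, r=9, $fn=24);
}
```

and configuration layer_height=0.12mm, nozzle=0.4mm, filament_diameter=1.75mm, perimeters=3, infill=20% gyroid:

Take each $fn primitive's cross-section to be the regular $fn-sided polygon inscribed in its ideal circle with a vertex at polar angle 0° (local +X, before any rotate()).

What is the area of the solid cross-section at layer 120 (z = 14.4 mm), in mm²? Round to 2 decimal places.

251.57 mm²

At z = 14.4 mm: the cube is not intersected at this z (z outside [0, 8.5]); the 6.5×28.5 cube at (8, 16) contributes its full rectangle (area 185.25 mm²); the cube at (2, 8.5) does not reach this height (z outside [1, 7.5]); the cube at (-4, 15) is absent (z outside [-1, 13]); After the difference (first − rest): the first operand is absent here, so nothing remains; the cylinder at (3, 10): section is a regular 24-gon, circumradius r=9 (area = (24/2)·9.000²·sin(360°/24) = 251.57 mm²); Taking the union: only the r=9 cylinder at (3, 10) is present, so the union is just that shape — area = 251.57 mm². Overall, the cross-section is a single solid region. Net area = 251.57 mm².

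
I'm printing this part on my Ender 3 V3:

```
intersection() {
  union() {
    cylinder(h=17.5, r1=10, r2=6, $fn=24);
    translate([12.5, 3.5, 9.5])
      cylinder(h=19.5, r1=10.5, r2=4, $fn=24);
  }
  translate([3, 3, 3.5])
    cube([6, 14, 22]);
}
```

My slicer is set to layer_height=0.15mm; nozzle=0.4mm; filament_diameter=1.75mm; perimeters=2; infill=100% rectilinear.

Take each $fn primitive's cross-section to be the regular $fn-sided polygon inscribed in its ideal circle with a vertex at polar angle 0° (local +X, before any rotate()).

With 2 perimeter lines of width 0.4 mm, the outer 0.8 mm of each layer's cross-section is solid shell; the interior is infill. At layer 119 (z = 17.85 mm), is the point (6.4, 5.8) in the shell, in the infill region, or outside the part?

infill

At z = 17.85 mm: the cone does not reach this height (z outside [0, 17.5]); the cone at (12.5, 3.5) (r1=10.5→r2=4) has section circumradius 7.717 here — a regular 24-gon; Taking the union: only the cone at (12.5, 3.5) is present, so the union is just that shape — 1 connected region; the 6×14 cube at (3, 3) contributes its full rectangle; After intersecting: the 6×14 cube at (3, 3) partially overlaps that combined region; clipping to the common part keeps 22.44 mm² — 1 connected region. Overall, the cross-section is a single solid region. The nearest boundary edge runs (5.05, 5.50)→(5.82, 7.36); distance from the point to it = 1.13 mm. The point is inside the cross-section and 1.13 mm from the nearest boundary — more than the 0.8 mm shell width (2 × 0.4), so it's in the infill interior.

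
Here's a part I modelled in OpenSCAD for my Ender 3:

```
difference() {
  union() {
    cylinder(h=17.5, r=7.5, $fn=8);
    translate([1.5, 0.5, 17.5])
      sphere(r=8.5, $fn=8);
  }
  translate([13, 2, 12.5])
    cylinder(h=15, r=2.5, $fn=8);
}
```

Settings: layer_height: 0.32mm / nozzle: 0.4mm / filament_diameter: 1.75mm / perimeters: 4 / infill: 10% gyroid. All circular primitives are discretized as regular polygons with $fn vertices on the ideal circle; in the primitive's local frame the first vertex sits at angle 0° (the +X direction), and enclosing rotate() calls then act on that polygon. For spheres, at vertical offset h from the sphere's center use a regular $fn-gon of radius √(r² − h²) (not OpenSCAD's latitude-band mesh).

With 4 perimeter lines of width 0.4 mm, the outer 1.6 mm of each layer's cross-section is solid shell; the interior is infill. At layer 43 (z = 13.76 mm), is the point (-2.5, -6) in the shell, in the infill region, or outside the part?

shell

At z = 13.76 mm: the cylinder: section is a regular 8-gon, circumradius r=7.5; the r=8.5 sphere at (1.5, 0.5) slices to a regular 8-gon of circumradius 7.633 (√(r²−h²) with h=3.74 from center); Combining (union): the regions partially overlap (shared area 139.34 mm²), so overlapping operands fuse into one piece — 1 connected region; the cylinder at (13, 2): section is a regular 8-gon, circumradius r=2.5; After the difference (first − rest): starting from that combined region, the r=2.5 cylinder at (13, 2) misses the remaining region (no effect) — 1 connected region. Overall, the cross-section is a single solid region. The nearest boundary edge runs (-0.00, -7.50)→(-5.30, -5.30); distance from the point to it = 0.43 mm. The point is inside the cross-section, 0.43 mm from the nearest boundary — within the 1.6 mm shell band (4 × 0.4).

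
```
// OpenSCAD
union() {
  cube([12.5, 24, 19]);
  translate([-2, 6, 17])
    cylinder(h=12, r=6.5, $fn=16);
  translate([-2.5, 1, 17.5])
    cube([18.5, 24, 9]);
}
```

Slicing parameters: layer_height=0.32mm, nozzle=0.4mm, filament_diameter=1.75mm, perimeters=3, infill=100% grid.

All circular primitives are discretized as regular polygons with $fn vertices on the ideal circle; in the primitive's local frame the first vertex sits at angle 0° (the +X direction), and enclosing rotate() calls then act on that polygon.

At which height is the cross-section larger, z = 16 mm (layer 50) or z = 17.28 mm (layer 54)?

Layer 50 (z = 16): the 12.5×24 cube contributes its full rectangle (area 300.00 mm²); the cylinder at (-2, 6) is absent (z outside [17, 29]); the cube at (-2.5, 1) is absent (z outside [17.5, 26.5]); Taking the union: only the 12.5×24 cube is present, so the union is just that shape — area = 300.00 mm². So its area = 300.00 mm². Layer 54 (z = 17.28): the cube (footprint 12.5×24) is included at this height (area 300.00 mm²); the r=6.5 cylinder at (-2, 6) contributes a regular 16-gon of circumradius 6.5 (area = (16/2)·6.500²·sin(360°/16) = 129.35 mm²); the cube at (-2.5, 1) does not reach this height (z outside [17.5, 26.5]); Merging all regions: the regions partially overlap — summed areas 429.35 mm² minus the doubly-counted overlap 39.44 mm² gives 389.90 mm² — area = 389.90 mm². So its area = 389.90 mm². Layer 54 is larger (389.90 vs 300.00 mm²).

layer 54 (z = 17.28 mm)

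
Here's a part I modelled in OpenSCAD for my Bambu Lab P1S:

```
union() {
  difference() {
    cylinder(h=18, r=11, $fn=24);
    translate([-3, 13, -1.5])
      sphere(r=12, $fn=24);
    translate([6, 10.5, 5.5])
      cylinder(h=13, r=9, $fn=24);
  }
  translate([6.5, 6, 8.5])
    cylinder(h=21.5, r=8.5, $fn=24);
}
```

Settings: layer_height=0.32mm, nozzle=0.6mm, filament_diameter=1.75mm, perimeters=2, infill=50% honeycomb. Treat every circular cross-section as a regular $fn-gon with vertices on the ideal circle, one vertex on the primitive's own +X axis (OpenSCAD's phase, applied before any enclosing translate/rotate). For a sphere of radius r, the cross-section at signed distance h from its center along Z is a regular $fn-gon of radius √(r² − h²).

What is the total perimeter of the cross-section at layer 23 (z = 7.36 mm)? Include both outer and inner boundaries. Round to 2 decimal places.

At z = 7.36 mm: the r=11 cylinder contributes a regular 24-gon of circumradius 11 (perimeter = 2·24·11.000·sin(180°/24) = 68.92 mm); the r=12 sphere at (-3, 13) slices to a regular 24-gon of circumradius 8.093 (√(r²−h²) with h=8.86 from center) (perimeter = 2·24·8.093·sin(180°/24) = 50.71 mm); the r=9 cylinder at (6, 10.5) gives a regular 24-gon of circumradius 9 (constant along its height) (perimeter = 2·24·9.000·sin(180°/24) = 56.39 mm); After the difference (first − rest): starting from the r=11 cylinder, the r=12 sphere at (-3, 13) partially overlaps it — only the 51.60 mm² overlap (of its 203.43 mm²) is removed, clipping the outline; the r=9 cylinder at (6, 10.5) partially overlaps it — only the 56.17 mm² overlap (of its 251.57 mm²) is removed, clipping the outline — boundary = 65.89 mm; the cylinder at (6.5, 6) is absent (z outside [8.5, 30]); Combining (union): only that combined region is present, so the union is just that shape — boundary = 65.89 mm. Overall, the cross-section is a single solid region. Total boundary length (outer) = 65.89 mm.

65.89 mm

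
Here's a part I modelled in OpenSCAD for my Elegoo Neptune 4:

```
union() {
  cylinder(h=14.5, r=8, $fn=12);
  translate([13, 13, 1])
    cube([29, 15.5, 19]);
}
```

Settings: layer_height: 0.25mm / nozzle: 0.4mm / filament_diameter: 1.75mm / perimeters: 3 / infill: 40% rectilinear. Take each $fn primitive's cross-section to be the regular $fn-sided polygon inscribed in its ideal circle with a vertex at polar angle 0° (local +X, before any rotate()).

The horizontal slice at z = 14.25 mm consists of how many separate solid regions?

2

At z = 14.25 mm: the cylinder: section is a regular 12-gon, circumradius r=8; the cube at (13, 13) is present — its section is the full 29×15.5 rectangle; Merging all regions: the 2 present regions are separate (no shared area or edge), so areas and boundary lengths simply add and each stays a separate island — 2 connected regions. The result has 2 disconnected regions.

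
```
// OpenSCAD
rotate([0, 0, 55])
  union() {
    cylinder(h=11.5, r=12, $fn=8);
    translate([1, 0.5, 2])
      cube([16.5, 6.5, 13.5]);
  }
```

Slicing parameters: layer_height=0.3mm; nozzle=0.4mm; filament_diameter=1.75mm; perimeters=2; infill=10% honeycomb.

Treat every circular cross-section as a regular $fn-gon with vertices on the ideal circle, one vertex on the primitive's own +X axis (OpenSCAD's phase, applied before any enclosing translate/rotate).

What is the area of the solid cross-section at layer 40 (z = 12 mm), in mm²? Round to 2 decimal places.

107.25 mm²

At z = 12 mm: the cylinder does not reach this height (z outside [0, 11.5]); the cube at (1, 0.5) is present — its section is the full 16.5×6.5 rectangle (area 107.25 mm²); Combining (union): only the 16.5×6.5 cube at (1, 0.5) is present, so the union is just that shape — area = 107.25 mm²; (rotated 55° about Z; rotation is an isometry so areas/perimeters/island counts are preserved). Overall, the cross-section is a single solid region. Net area = 107.25 mm².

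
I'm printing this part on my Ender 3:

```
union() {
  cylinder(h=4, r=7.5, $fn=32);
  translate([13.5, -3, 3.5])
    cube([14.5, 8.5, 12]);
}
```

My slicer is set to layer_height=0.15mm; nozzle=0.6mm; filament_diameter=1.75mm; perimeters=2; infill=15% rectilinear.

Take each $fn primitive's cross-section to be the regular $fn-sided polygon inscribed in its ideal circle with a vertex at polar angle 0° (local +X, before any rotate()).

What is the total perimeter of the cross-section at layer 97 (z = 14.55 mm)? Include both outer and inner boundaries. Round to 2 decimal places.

At z = 14.55 mm: the cylinder does not reach this height (z outside [0, 4]); the cube at (13.5, -3) (footprint 14.5×8.5) is included at this height (perimeter 46.00 mm); Merging all regions: only the 14.5×8.5 cube at (13.5, -3) is present, so the union is just that shape — boundary = 46.00 mm. Overall, the cross-section is a single solid region. Total boundary length (outer) = 46.00 mm.

46.00 mm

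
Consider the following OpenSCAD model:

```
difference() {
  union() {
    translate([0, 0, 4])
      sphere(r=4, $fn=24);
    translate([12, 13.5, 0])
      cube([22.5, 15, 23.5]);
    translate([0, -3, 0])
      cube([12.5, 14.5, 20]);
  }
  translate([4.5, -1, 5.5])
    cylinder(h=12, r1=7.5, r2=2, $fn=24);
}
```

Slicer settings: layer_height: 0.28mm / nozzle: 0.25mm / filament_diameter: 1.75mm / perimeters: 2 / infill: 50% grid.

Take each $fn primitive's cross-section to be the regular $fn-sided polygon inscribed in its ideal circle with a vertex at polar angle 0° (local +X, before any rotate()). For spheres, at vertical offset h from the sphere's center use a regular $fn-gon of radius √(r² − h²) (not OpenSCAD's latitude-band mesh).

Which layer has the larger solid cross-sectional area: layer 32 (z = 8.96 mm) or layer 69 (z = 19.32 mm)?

Layer 32 (z = 8.96): the sphere is not intersected at this z (|z−center|=4.960 > r=4); the cube at (12, 13.5) is present — its section is the full 22.5×15 rectangle (area 337.50 mm²); the cube at (0, -3) is present — its section is the full 12.5×14.5 rectangle (area 181.25 mm²); Combining (union): the 2 present regions are separate (no shared area or edge), so areas and boundary lengths simply add and each stays a separate island — area = 518.75 mm²; the cone at (4.5, -1) contributes a regular 24-gon of circumradius 5.914 (interpolated between r1=7.5 and r2=2 at t=0.288) (area = (24/2)·5.914²·sin(360°/24) = 108.63 mm²); Subtracting the remaining from the first: starting from the result so far (518.75 mm²), the cone at (4.5, -1) partially overlaps it — only the 71.28 mm² overlap (of its 108.63 mm²) is removed, clipping the outline — area = 447.47 mm². So its area = 447.47 mm². Layer 69 (z = 19.32): the sphere is not intersected at this z (|z−center|=15.320 > r=4); the 22.5×15 cube at (12, 13.5) contributes its full rectangle (area 337.50 mm²); the cube at (0, -3) is present — its section is the full 12.5×14.5 rectangle (area 181.25 mm²); Merging all regions: the 2 present regions are separate (no shared area or edge), so areas and boundary lengths simply add and each stays a separate island — area = 518.75 mm²; the cone at (4.5, -1) is absent (z outside [5.5, 17.5]); Taking the first minus the rest: none of the subtracted shapes is present at this height, so the result so far is unchanged — area = 518.75 mm². So its area = 518.75 mm². Layer 69 is larger (518.75 vs 447.47 mm²).

layer 69 (z = 19.32 mm)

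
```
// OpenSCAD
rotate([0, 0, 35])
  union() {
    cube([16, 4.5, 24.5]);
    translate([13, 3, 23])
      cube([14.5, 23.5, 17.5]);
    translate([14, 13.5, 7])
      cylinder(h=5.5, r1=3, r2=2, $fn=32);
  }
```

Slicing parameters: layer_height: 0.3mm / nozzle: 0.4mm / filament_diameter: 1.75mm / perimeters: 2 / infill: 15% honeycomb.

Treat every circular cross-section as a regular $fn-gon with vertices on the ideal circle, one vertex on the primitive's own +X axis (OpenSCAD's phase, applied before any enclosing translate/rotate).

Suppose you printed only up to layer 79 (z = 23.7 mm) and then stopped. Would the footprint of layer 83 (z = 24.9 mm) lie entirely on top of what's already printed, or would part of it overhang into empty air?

entirely on top

Compare the two slices. At z = 23.7: the cube is present — its section is the full 16×4.5 rectangle (area 72.00 mm²); the cube at (13, 3) (footprint 14.5×23.5) is included at this height (area 340.75 mm²); the cone at (14, 13.5) is not intersected at this z (z outside [7, 12.5]); Combining (union): the regions partially overlap — summed areas 412.75 mm² minus the doubly-counted overlap 4.50 mm² gives 408.25 mm² — area = 408.25 mm²; (rotated 35° about Z; rotation is an isometry so areas/perimeters/island counts are preserved). At z = 24.9: the cube is not intersected at this z (z outside [0, 24.5]); the cube at (13, 3) (footprint 14.5×23.5) is included at this height (area 340.75 mm²); the cone at (14, 13.5) is absent (z outside [7, 12.5]); Taking the union: only the 14.5×23.5 cube at (13, 3) is present, so the union is just that shape — area = 340.75 mm²; (whole slice rotated 35° about Z — lengths, areas and connectivity unchanged). Checking containment: the cross-section at z = 24.9 is a subset of the cross-section at z = 23.7.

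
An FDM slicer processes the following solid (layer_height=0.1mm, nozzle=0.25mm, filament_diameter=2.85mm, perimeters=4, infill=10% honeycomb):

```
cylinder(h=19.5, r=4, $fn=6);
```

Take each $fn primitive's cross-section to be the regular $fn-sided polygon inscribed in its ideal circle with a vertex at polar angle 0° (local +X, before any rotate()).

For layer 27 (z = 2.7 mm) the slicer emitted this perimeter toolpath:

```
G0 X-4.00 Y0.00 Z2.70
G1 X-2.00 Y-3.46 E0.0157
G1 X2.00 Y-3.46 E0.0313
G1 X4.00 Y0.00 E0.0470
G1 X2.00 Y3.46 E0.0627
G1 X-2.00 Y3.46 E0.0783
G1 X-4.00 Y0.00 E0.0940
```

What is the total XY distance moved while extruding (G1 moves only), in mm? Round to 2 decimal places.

Sum the Euclidean lengths of each G1 segment: total = 23.99 mm.

23.99 mm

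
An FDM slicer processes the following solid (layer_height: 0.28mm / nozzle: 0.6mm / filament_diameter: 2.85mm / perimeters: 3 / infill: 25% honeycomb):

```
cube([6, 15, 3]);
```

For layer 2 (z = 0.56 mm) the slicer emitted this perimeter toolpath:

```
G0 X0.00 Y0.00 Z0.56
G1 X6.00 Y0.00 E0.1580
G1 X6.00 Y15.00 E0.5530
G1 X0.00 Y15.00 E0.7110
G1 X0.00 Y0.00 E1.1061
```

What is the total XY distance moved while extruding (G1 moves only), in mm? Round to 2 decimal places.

42.00 mm

Sum the Euclidean lengths of each G1 segment: total = 42.00 mm.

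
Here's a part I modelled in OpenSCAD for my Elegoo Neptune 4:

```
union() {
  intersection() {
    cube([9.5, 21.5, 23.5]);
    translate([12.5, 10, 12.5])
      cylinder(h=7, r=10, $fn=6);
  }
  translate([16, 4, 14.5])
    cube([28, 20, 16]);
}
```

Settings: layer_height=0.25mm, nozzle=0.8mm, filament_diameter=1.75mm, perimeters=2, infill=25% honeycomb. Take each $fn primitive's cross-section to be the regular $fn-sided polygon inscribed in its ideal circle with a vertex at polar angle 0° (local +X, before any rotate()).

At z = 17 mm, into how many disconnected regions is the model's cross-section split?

At z = 17 mm: the 9.5×21.5 cube contributes its full rectangle; the r=10 cylinder at (12.5, 10) gives a regular 6-gon of circumradius 10 (constant along its height); After intersecting: the r=10 cylinder at (12.5, 10) partially overlaps the 9.5×21.5 cube; clipping to the common part keeps 77.94 mm² — 1 connected region; the 28×20 cube at (16, 4) contributes its full rectangle; Merging all regions: the 2 present regions are separate (no shared area or edge), so areas and boundary lengths simply add and each stays a separate island — 2 connected regions. The result has 2 disconnected regions.

2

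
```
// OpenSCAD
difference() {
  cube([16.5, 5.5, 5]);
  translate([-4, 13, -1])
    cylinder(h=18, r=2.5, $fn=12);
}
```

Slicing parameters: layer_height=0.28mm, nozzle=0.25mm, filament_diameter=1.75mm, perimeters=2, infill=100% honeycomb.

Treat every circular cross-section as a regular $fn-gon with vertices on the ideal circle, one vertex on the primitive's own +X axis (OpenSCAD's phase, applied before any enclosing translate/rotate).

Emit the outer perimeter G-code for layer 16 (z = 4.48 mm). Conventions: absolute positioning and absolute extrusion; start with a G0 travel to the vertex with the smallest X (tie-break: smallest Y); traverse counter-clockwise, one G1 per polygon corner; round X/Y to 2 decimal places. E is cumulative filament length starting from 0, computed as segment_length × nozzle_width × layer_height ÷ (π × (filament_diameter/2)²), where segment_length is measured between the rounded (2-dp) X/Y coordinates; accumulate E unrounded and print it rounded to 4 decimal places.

G0 X0.00 Y0.00 Z4.48
G1 X16.50 Y0.00 E0.4802
G1 X16.50 Y5.50 E0.6403
G1 X0.00 Y5.50 E1.1205
G1 X0.00 Y0.00 E1.2805

At z = 4.48 mm: the cube is present — its section is the full 16.5×5.5 rectangle; the cylinder at (-4, 13): section is a regular 12-gon, circumradius r=2.5; Taking the first minus the rest: starting from the 16.5×5.5 cube, the r=2.5 cylinder at (-4, 13) misses the remaining region (no effect) — 1 connected region. The outline is a single polygon with 4 vertices. Extrusion per mm of travel: 0.25 × 0.28 / (π × 0.875²) = 0.029103. Accumulating E over each segment gives final E = 1.2805.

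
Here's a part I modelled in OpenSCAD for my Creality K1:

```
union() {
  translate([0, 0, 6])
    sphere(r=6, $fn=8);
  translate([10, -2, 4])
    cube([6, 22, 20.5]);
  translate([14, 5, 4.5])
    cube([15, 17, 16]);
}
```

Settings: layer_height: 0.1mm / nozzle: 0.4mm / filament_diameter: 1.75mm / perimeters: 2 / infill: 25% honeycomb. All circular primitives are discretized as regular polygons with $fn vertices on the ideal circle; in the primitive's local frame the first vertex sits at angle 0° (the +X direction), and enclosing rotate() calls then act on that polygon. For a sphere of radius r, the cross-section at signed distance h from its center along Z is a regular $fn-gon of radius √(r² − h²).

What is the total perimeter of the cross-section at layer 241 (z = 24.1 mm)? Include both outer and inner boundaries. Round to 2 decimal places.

56.00 mm

At z = 24.1 mm: the sphere does not reach this height (|z−center|=18.100 > r=6); the 6×22 cube at (10, -2) contributes its full rectangle (perimeter 56.00 mm); the cube at (14, 5) is not intersected at this z (z outside [4.5, 20.5]); Merging all regions: only the 6×22 cube at (10, -2) is present, so the union is just that shape — boundary = 56.00 mm. Overall, the cross-section is a single solid region. Total boundary length (outer) = 56.00 mm.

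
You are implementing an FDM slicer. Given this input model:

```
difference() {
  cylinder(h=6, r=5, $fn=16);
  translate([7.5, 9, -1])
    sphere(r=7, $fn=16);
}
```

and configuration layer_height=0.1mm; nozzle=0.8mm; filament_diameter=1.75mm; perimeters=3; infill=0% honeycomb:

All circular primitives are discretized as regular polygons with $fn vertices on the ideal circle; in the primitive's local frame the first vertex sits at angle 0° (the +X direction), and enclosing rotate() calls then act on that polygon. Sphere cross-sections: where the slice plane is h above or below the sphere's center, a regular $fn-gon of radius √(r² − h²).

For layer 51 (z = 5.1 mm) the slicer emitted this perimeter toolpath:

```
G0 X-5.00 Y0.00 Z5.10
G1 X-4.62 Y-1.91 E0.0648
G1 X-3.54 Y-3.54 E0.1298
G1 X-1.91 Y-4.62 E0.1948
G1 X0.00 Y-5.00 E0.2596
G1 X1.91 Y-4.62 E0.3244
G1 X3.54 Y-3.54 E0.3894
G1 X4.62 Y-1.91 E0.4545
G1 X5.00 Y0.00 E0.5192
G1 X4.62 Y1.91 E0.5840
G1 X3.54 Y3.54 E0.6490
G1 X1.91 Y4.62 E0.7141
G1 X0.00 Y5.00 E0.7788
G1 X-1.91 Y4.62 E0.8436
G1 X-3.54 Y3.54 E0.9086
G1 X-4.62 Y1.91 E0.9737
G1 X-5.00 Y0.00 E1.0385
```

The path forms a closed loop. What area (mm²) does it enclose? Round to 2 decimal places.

Apply the shoelace formula to the sequence of (X, Y) vertices; enclosed area = 76.57 mm².

76.57 mm²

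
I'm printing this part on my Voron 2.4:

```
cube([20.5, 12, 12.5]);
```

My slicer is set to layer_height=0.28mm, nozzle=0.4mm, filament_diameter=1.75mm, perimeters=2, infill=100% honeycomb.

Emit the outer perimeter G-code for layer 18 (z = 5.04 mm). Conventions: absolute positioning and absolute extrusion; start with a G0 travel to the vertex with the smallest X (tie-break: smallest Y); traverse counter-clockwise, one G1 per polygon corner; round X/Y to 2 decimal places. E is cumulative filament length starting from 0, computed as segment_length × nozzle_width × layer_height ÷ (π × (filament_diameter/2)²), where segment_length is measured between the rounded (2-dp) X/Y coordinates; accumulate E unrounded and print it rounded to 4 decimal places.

At z = 5.04 mm: the cube (footprint 20.5×12) is included at this height. The outline is a single polygon with 4 vertices. Extrusion per mm of travel: 0.4 × 0.28 / (π × 0.875²) = 0.046564. Accumulating E over each segment gives final E = 3.0267.

G0 X0.00 Y0.00 Z5.04
G1 X20.50 Y0.00 E0.9546
G1 X20.50 Y12.00 E1.5133
G1 X0.00 Y12.00 E2.4679
G1 X0.00 Y0.00 E3.0267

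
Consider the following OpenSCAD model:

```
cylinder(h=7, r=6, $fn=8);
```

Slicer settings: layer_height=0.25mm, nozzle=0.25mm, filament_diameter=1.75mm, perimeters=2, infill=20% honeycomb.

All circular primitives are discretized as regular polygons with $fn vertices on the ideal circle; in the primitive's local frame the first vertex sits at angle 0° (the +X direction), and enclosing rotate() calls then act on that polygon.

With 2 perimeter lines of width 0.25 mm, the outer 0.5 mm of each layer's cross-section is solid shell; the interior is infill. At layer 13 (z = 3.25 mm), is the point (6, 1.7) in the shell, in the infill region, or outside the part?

outside

At z = 3.25 mm: the r=6 cylinder contributes a regular 8-gon of circumradius 6. Overall, the cross-section is a single solid region. The nearest boundary edge runs (6.00, 0.00)→(4.24, 4.24); distance from the point to it = 0.65 mm. The point is not inside any of the regions above, so it lies outside the cross-section (0.65 mm from the nearest boundary).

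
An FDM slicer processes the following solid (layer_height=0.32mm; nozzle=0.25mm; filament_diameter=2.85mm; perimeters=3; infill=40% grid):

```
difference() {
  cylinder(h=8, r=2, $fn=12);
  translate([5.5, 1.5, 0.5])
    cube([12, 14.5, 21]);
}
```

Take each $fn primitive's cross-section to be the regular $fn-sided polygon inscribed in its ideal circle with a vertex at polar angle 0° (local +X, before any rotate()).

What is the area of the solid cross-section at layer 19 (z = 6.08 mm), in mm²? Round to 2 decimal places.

12.00 mm²

At z = 6.08 mm: the r=2 cylinder gives a regular 12-gon of circumradius 2 (constant along its height) (area = (12/2)·2.000²·sin(360°/12) = 12.00 mm²); the cube at (5.5, 1.5) (footprint 12×14.5) is included at this height (area 174.00 mm²); Subtracting the remaining from the first: starting from the r=2 cylinder (12.00 mm²), the 12×14.5 cube at (5.5, 1.5) misses the remaining region (no effect) — area = 12.00 mm². Overall, the cross-section is a single solid region. Net area = 12.00 mm².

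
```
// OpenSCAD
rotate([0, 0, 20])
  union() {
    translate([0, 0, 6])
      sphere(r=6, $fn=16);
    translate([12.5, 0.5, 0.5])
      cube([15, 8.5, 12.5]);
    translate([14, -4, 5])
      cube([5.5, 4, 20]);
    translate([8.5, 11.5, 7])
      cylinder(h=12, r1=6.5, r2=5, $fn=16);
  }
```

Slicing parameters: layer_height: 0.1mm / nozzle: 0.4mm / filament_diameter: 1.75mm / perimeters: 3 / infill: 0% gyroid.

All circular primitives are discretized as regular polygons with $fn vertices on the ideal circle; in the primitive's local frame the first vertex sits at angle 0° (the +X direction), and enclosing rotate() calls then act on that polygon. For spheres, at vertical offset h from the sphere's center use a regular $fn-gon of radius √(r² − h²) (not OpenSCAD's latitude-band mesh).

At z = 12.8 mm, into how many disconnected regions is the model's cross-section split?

At z = 12.8 mm: the sphere is absent (|z−center|=6.800 > r=6); the 15×8.5 cube at (12.5, 0.5) contributes its full rectangle; the cube at (14, -4) is present — its section is the full 5.5×4 rectangle; the cone at (8.5, 11.5) (r1=6.5→r2=5) has section circumradius 5.775 here — a regular 16-gon; Combining (union): the regions partially overlap (shared area 0.97 mm²), so overlapping operands fuse into one piece — 2 connected regions; (rotated 20° about Z; rotation is an isometry so areas/perimeters/island counts are preserved). The result has 2 disconnected regions.

2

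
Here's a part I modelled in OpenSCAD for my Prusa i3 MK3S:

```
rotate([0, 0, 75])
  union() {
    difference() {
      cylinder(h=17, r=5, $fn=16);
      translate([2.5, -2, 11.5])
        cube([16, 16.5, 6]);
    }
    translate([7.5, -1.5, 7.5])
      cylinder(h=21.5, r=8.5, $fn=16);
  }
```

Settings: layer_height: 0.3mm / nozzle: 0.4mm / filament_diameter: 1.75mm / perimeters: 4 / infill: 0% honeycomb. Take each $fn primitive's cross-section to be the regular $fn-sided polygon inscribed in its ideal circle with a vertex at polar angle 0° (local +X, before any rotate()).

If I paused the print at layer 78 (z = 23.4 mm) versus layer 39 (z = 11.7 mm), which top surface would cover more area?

Layer 78 (z = 23.4): the cylinder does not reach this height (z outside [0, 17]); the cube at (2.5, -2) is absent (z outside [11.5, 17.5]); Taking the first minus the rest: the first operand is absent here, so nothing remains; the cylinder at (7.5, -1.5): section is a regular 16-gon, circumradius r=8.5 (area = (16/2)·8.500²·sin(360°/16) = 221.19 mm²); Taking the union: only the r=8.5 cylinder at (7.5, -1.5) is present, so the union is just that shape — area = 221.19 mm²; (whole slice rotated 75° about Z — lengths, areas and connectivity unchanged). So its area = 221.19 mm². Layer 39 (z = 11.7): the r=5 cylinder contributes a regular 16-gon of circumradius 5 (area = (16/2)·5.000²·sin(360°/16) = 76.54 mm²); the cube at (2.5, -2) (footprint 16×16.5) is included at this height (area 264.00 mm²); Subtracting the remaining from the first: starting from the r=5 cylinder (76.54 mm²), the 16×16.5 cube at (2.5, -2) partially overlaps it — only the 11.94 mm² overlap (of its 264.00 mm²) is removed, clipping the outline — area = 64.60 mm²; the cylinder at (7.5, -1.5): section is a regular 16-gon, circumradius r=8.5 (area = (16/2)·8.500²·sin(360°/16) = 221.19 mm²); Merging all regions: the regions partially overlap — summed areas 285.79 mm² minus the doubly-counted overlap 28.70 mm² gives 257.09 mm² — area = 257.09 mm²; (whole slice rotated 75° about Z — lengths, areas and connectivity unchanged). So its area = 257.09 mm². Layer 39 is larger (257.09 vs 221.19 mm²).

layer 39 (z = 11.7 mm)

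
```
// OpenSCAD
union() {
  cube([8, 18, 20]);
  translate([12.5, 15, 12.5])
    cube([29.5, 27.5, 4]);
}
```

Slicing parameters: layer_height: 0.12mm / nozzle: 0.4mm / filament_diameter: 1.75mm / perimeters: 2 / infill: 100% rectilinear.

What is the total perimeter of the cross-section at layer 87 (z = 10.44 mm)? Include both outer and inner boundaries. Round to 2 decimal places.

52.00 mm

At z = 10.44 mm: the cube (footprint 8×18) is included at this height (perimeter 52.00 mm); the cube at (12.5, 15) does not reach this height (z outside [12.5, 16.5]); Merging all regions: only the 8×18 cube is present, so the union is just that shape — boundary = 52.00 mm. Overall, the cross-section is a single solid region. Total boundary length (outer) = 52.00 mm.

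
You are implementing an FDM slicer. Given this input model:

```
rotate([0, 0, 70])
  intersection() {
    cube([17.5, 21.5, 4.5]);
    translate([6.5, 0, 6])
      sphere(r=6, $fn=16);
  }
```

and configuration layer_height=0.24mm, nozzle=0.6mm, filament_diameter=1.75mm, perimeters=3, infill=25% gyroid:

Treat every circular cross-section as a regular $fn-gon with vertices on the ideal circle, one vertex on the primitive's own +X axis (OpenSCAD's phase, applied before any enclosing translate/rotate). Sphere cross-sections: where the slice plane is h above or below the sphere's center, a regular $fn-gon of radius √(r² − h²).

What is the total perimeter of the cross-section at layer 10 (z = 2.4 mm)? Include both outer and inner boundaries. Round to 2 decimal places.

At z = 2.4 mm: the 17.5×21.5 cube contributes its full rectangle (perimeter 78.00 mm); the r=6 sphere at (6.5, 0) slices to a regular 16-gon of circumradius 4.800 (√(r²−h²) with h=3.6 from center) (perimeter = 2·16·4.800·sin(180°/16) = 29.97 mm); Taking the intersection: the r=6 sphere at (6.5, 0) partially overlaps the 17.5×21.5 cube; clipping to the common part keeps 35.27 mm² — boundary = 24.58 mm; (rotated 70° about Z; rotation is an isometry so areas/perimeters/island counts are preserved). Overall, the cross-section is a single solid region. Total boundary length (outer) = 24.58 mm.

24.58 mm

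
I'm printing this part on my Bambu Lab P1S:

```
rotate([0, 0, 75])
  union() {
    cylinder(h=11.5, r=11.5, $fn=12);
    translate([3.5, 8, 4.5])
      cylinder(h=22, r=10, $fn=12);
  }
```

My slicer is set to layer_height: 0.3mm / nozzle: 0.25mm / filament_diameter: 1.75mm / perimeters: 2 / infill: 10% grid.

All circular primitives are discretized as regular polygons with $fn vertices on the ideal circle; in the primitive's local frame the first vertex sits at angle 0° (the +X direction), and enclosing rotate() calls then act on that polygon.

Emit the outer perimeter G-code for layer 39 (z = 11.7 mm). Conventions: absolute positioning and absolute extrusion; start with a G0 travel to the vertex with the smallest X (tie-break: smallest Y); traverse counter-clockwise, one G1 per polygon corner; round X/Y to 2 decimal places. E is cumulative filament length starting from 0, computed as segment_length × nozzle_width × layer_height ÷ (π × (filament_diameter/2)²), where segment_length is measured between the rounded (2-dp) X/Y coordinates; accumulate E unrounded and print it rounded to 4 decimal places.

G0 X-16.48 Y2.86 Z11.70
G1 X-13.89 Y-1.62 E0.1614
G1 X-9.41 Y-4.21 E0.3227
G1 X-4.23 Y-4.21 E0.4842
G1 X0.25 Y-1.62 E0.6456
G1 X2.84 Y2.86 E0.8069
G1 X2.84 Y8.04 E0.9685
G1 X0.25 Y12.52 E1.1298
G1 X-4.23 Y15.11 E1.2912
G1 X-9.41 Y15.11 E1.4527
G1 X-13.89 Y12.52 E1.6141
G1 X-16.48 Y8.04 E1.7754
G1 X-16.48 Y2.86 E1.9369

At z = 11.7 mm: the cylinder is not intersected at this z (z outside [0, 11.5]); the cylinder at (3.5, 8): section is a regular 12-gon, circumradius r=10; Combining (union): only the r=10 cylinder at (3.5, 8) is present, so the union is just that shape — 1 connected region; (rotated 75° about Z; rotation is an isometry so areas/perimeters/island counts are preserved). The outline is a single polygon with 12 vertices. Extrusion per mm of travel: 0.25 × 0.3 / (π × 0.875²) = 0.031181. Accumulating E over each segment gives final E = 1.9369.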